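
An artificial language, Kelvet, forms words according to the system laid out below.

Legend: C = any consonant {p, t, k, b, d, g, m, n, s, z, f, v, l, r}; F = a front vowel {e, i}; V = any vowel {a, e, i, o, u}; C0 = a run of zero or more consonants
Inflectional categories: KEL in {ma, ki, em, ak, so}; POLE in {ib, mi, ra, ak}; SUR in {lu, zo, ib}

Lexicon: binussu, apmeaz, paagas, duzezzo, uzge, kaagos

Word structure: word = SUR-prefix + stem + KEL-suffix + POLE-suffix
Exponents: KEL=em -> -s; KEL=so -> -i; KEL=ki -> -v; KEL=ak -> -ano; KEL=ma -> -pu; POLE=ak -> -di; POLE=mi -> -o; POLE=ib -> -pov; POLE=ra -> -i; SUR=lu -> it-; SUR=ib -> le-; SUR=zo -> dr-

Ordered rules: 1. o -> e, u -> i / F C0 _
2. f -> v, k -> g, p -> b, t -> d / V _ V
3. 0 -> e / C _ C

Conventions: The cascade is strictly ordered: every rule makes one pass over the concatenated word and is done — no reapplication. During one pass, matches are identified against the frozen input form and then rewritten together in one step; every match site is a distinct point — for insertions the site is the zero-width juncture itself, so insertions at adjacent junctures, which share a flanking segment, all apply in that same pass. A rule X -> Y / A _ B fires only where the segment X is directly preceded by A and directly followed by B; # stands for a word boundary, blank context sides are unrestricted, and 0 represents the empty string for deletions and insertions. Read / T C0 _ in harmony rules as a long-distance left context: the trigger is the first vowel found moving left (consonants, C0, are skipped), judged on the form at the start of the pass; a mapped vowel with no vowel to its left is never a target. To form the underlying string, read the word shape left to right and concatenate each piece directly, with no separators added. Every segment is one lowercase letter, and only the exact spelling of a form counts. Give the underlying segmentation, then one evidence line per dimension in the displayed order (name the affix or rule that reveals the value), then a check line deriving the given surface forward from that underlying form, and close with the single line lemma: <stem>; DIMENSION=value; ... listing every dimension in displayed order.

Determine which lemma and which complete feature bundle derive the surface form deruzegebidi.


underlying: dr-uzge-pu-di
KEL=ma - signalled by the affix -pu
POLE=ak - signalled by the affix -di
SUR=zo - signalled by the affix dr-
check: druzgepudi -> druzgepidi -> druzgebidi -> deruzegebidi
lemma: uzge; KEL=ma; POLE=ak; SUR=zo


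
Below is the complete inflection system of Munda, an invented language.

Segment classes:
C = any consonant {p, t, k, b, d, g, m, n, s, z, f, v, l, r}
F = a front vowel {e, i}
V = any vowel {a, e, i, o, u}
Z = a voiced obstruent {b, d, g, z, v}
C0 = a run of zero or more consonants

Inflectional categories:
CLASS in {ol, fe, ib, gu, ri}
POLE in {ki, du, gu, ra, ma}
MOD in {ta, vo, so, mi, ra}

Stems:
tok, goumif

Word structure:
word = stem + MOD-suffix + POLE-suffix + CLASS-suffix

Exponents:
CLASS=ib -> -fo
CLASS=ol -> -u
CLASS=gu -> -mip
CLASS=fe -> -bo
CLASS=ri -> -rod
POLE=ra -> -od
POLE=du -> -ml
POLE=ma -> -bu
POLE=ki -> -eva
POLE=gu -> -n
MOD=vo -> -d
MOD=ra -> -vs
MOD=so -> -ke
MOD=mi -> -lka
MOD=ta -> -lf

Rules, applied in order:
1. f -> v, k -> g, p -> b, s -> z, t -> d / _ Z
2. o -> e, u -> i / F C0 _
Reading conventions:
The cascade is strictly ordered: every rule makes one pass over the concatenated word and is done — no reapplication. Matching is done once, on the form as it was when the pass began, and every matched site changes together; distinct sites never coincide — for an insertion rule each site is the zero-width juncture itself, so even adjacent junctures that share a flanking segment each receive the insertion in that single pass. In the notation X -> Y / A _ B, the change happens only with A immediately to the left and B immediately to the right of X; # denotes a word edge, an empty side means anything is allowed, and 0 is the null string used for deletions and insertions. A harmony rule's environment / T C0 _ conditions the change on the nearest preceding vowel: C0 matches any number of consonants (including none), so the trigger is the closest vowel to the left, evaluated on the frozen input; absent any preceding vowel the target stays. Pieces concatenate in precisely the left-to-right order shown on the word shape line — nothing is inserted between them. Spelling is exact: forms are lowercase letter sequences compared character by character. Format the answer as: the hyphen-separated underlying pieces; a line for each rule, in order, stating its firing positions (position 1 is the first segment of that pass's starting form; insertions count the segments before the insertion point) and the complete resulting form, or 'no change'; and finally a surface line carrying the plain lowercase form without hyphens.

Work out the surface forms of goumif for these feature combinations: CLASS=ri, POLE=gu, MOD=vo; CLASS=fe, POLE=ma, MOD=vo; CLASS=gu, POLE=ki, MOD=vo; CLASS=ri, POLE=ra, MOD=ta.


cell CLASS=ri, POLE=gu, MOD=vo:
underlying: goumif-d-n-rod
1. f -> v, k -> g, p -> b, s -> z, t -> d / _ Z: fires at position(s) 6: goumivdnrod
2. o -> e, u -> i / F C0 _: fires at position(s) 10: goumivdnred
surface: goumivdnred

cell CLASS=fe, POLE=ma, MOD=vo:
underlying: goumif-d-bu-bo
1. f -> v, k -> g, p -> b, s -> z, t -> d / _ Z: fires at position(s) 6: goumivdbubo
2. o -> e, u -> i / F C0 _: fires at position(s) 9: goumivdbibo
surface: goumivdbibo

cell CLASS=gu, POLE=ki, MOD=vo:
underlying: goumif-d-eva-mip
1. f -> v, k -> g, p -> b, s -> z, t -> d / _ Z: fires at position(s) 6: goumivdevamip
2. o -> e, u -> i / F C0 _: no change
surface: goumivdevamip

cell CLASS=ri, POLE=ra, MOD=ta:
underlying: goumif-lf-od-rod
1. f -> v, k -> g, p -> b, s -> z, t -> d / _ Z: no change
2. o -> e, u -> i / F C0 _: fires at position(s) 9: goumiflfedrod
surface: goumiflfedrod


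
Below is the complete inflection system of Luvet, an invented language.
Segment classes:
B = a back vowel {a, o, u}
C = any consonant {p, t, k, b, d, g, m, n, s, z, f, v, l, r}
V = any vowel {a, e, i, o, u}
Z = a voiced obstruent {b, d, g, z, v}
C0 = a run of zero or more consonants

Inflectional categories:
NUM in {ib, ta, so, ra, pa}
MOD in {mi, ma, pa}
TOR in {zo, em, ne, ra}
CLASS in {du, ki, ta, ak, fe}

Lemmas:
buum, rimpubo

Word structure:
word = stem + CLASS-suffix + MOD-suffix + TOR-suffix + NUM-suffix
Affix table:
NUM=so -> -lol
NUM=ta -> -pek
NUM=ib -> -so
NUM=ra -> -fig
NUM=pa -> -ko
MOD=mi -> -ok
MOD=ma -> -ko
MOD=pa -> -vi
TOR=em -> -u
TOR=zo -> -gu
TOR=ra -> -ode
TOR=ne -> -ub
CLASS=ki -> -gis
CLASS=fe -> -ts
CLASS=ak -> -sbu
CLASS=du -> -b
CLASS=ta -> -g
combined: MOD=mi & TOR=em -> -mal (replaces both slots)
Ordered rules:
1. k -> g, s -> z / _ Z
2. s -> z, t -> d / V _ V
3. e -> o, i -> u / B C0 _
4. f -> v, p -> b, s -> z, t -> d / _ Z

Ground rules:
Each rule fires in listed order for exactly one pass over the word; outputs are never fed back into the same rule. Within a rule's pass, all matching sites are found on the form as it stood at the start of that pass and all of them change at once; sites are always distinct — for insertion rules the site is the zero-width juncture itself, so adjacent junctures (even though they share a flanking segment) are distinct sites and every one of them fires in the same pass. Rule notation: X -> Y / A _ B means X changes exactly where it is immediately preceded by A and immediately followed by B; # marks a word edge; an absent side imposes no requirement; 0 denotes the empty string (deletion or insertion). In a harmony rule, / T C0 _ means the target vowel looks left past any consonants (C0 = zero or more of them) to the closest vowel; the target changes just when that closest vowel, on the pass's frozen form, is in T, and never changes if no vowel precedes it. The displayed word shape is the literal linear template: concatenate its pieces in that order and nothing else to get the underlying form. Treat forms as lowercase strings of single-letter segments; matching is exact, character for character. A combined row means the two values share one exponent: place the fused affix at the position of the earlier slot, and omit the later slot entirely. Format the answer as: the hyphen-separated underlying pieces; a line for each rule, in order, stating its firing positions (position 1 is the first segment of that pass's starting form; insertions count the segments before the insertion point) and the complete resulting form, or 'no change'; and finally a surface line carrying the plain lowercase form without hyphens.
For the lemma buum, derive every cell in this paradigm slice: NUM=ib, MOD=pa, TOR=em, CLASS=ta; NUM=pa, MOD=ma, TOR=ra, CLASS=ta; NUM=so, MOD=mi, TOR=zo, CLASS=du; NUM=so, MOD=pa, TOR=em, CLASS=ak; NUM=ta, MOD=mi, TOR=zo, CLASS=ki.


cell NUM=ib, MOD=pa, TOR=em, CLASS=ta:
underlying: buum-g-vi-u-so
1. k -> g, s -> z / _ Z: no change
2. s -> z, t -> d / V _ V: fires at position(s) 9: buumgviuzo
3. e -> o, i -> u / B C0 _: fires at position(s) 7: buumgvuuzo
4. f -> v, p -> b, s -> z, t -> d / _ Z: no change
surface: buumgvuuzo

cell NUM=pa, MOD=ma, TOR=ra, CLASS=ta:
underlying: buum-g-ko-ode-ko
1. k -> g, s -> z / _ Z: no change
2. s -> z, t -> d / V _ V: no change
3. e -> o, i -> u / B C0 _: fires at position(s) 10: buumgkoodoko
4. f -> v, p -> b, s -> z, t -> d / _ Z: no change
surface: buumgkoodoko

cell NUM=so, MOD=mi, TOR=zo, CLASS=du:
underlying: buum-b-ok-gu-lol
1. k -> g, s -> z / _ Z: fires at position(s) 7: buumboggulol
2. s -> z, t -> d / V _ V: no change
3. e -> o, i -> u / B C0 _: no change
4. f -> v, p -> b, s -> z, t -> d / _ Z: no change
surface: buumboggulol

cell NUM=so, MOD=pa, TOR=em, CLASS=ak:
underlying: buum-sbu-vi-u-lol
1. k -> g, s -> z / _ Z: fires at position(s) 5: buumzbuviulol
2. s -> z, t -> d / V _ V: no change
3. e -> o, i -> u / B C0 _: fires at position(s) 9: buumzbuvuulol
4. f -> v, p -> b, s -> z, t -> d / _ Z: no change
surface: buumzbuvuulol

cell NUM=ta, MOD=mi, TOR=zo, CLASS=ki:
underlying: buum-gis-ok-gu-pek
1. k -> g, s -> z / _ Z: fires at position(s) 9: buumgisoggupek
2. s -> z, t -> d / V _ V: fires at position(s) 7: buumgizoggupek
3. e -> o, i -> u / B C0 _: fires at position(s) 6, 13: buumguzoggupok
4. f -> v, p -> b, s -> z, t -> d / _ Z: no change
surface: buumguzoggupok


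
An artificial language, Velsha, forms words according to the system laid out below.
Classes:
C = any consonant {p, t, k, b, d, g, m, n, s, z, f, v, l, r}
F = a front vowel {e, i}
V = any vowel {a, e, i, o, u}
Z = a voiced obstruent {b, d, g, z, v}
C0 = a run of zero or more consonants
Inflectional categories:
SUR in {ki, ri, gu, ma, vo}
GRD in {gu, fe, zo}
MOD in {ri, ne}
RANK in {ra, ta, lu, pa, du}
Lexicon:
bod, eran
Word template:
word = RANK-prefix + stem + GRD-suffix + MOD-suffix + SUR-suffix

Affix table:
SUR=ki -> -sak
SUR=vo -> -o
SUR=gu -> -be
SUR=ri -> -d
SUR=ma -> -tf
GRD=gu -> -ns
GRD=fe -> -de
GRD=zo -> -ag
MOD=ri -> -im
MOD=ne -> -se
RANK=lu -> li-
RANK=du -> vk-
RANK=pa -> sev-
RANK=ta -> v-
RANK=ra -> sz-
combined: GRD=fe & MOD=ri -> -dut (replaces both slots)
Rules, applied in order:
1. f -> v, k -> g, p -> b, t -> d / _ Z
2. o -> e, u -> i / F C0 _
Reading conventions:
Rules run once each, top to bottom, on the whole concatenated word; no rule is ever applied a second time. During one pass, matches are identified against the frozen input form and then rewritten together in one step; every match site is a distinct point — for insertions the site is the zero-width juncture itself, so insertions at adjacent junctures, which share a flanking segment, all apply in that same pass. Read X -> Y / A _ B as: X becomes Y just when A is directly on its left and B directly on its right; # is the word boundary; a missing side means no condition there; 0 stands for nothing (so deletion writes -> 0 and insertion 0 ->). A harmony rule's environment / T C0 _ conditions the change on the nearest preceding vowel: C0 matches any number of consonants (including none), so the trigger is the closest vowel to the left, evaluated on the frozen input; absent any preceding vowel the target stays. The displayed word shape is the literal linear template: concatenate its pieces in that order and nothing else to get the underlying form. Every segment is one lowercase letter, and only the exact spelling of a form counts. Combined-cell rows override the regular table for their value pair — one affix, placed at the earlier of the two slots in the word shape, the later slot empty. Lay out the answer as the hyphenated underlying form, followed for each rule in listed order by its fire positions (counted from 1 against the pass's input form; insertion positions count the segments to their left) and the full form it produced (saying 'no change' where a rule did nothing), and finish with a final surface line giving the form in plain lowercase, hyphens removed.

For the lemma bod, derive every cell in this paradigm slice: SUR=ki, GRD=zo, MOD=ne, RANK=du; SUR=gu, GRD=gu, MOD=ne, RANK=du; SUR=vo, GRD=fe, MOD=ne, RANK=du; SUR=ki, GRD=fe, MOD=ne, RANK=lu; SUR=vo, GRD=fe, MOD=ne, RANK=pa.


cell SUR=ki, GRD=zo, MOD=ne, RANK=du:
underlying: vk-bod-ag-se-sak
1. f -> v, k -> g, p -> b, t -> d / _ Z: fires at position(s) 2: vgbodagsesak
2. o -> e, u -> i / F C0 _: no change
surface: vgbodagsesak

cell SUR=gu, GRD=gu, MOD=ne, RANK=du:
underlying: vk-bod-ns-se-be
1. f -> v, k -> g, p -> b, t -> d / _ Z: fires at position(s) 2: vgbodnssebe
2. o -> e, u -> i / F C0 _: no change
surface: vgbodnssebe

cell SUR=vo, GRD=fe, MOD=ne, RANK=du:
underlying: vk-bod-de-se-o
1. f -> v, k -> g, p -> b, t -> d / _ Z: fires at position(s) 2: vgboddeseo
2. o -> e, u -> i / F C0 _: fires at position(s) 10: vgboddesee
surface: vgboddesee

cell SUR=ki, GRD=fe, MOD=ne, RANK=lu:
underlying: li-bod-de-se-sak
1. f -> v, k -> g, p -> b, t -> d / _ Z: no change
2. o -> e, u -> i / F C0 _: fires at position(s) 4: libeddesesak
surface: libeddesesak

cell SUR=vo, GRD=fe, MOD=ne, RANK=pa:
underlying: sev-bod-de-se-o
1. f -> v, k -> g, p -> b, t -> d / _ Z: no change
2. o -> e, u -> i / F C0 _: fires at position(s) 5, 11: sevbeddesee
surface: sevbeddesee


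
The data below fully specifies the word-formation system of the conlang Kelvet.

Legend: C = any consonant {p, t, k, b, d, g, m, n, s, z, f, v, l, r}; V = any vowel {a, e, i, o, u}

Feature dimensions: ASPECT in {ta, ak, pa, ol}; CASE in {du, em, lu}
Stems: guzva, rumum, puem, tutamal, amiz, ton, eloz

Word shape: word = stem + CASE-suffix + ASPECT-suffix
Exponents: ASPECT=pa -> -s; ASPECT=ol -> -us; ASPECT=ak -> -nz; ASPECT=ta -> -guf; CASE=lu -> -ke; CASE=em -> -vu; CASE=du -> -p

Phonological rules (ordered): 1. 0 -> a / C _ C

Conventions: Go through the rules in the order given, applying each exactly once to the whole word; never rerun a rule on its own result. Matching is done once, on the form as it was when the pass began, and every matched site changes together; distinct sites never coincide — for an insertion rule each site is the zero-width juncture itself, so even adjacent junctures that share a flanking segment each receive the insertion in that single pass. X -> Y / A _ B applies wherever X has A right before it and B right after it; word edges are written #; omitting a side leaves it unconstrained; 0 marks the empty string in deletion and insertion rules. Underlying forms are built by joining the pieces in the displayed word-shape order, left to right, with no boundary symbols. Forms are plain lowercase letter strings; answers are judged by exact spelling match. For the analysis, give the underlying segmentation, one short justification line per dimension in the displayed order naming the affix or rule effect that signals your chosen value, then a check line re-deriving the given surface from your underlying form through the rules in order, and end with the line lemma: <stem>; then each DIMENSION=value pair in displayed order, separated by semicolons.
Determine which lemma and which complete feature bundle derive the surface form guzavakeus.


underlying: guzva-ke-us
ASPECT=ol - signalled by the affix -us
CASE=lu - signalled by the affix -ke
check: guzvakeus -> guzavakeus
lemma: guzva; ASPECT=ol; CASE=lu


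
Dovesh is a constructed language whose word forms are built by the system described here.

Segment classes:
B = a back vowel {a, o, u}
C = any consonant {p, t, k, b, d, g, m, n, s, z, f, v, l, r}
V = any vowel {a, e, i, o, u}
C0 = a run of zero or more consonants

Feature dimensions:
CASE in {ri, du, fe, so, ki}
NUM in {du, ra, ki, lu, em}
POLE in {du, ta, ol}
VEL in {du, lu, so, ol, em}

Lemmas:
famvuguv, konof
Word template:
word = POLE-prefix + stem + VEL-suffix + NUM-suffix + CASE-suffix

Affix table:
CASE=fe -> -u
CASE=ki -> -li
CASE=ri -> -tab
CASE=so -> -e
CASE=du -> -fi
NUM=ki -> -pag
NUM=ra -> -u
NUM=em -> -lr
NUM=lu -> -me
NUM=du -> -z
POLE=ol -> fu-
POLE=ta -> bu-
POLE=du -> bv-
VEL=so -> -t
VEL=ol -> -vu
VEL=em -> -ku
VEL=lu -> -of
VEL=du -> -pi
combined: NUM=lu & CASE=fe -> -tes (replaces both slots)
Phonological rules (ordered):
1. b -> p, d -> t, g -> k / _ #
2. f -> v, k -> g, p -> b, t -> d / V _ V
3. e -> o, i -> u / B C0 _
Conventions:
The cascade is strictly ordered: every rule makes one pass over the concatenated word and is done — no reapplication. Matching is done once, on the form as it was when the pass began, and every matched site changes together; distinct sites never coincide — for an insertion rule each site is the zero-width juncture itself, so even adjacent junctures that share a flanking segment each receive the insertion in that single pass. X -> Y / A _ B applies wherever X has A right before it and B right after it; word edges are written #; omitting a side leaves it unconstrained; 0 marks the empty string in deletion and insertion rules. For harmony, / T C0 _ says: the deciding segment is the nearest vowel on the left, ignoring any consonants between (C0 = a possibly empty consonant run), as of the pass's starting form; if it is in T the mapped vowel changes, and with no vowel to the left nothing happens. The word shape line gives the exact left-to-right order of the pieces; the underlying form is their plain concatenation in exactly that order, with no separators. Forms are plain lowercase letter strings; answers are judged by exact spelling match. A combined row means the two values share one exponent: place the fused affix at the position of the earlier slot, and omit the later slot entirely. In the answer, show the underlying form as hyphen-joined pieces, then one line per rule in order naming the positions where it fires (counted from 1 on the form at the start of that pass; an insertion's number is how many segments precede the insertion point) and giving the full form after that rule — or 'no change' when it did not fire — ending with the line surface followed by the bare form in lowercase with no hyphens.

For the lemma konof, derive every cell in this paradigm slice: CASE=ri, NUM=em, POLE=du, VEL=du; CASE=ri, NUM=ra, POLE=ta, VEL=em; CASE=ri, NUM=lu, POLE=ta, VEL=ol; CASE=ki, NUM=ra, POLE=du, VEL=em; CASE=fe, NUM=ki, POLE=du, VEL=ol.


cell CASE=ri, NUM=em, POLE=du, VEL=du:
underlying: bv-konof-pi-lr-tab
1. b -> p, d -> t, g -> k / _ #: fires at position(s) 14: bvkonofpilrtap
2. f -> v, k -> g, p -> b, t -> d / V _ V: no change
3. e -> o, i -> u / B C0 _: fires at position(s) 9: bvkonofpulrtap
surface: bvkonofpulrtap

cell CASE=ri, NUM=ra, POLE=ta, VEL=em:
underlying: bu-konof-ku-u-tab
1. b -> p, d -> t, g -> k / _ #: fires at position(s) 13: bukonofkuutap
2. f -> v, k -> g, p -> b, t -> d / V _ V: fires at position(s) 3, 11: bugonofkuudap
3. e -> o, i -> u / B C0 _: no change
surface: bugonofkuudap

cell CASE=ri, NUM=lu, POLE=ta, VEL=ol:
underlying: bu-konof-vu-me-tab
1. b -> p, d -> t, g -> k / _ #: fires at position(s) 14: bukonofvumetap
2. f -> v, k -> g, p -> b, t -> d / V _ V: fires at position(s) 3, 12: bugonofvumedap
3. e -> o, i -> u / B C0 _: fires at position(s) 11: bugonofvumodap
surface: bugonofvumodap

cell CASE=ki, NUM=ra, POLE=du, VEL=em:
underlying: bv-konof-ku-u-li
1. b -> p, d -> t, g -> k / _ #: no change
2. f -> v, k -> g, p -> b, t -> d / V _ V: no change
3. e -> o, i -> u / B C0 _: fires at position(s) 12: bvkonofkuulu
surface: bvkonofkuulu

cell CASE=fe, NUM=ki, POLE=du, VEL=ol:
underlying: bv-konof-vu-pag-u
1. b -> p, d -> t, g -> k / _ #: no change
2. f -> v, k -> g, p -> b, t -> d / V _ V: fires at position(s) 10: bvkonofvubagu
3. e -> o, i -> u / B C0 _: no change
surface: bvkonofvubagu


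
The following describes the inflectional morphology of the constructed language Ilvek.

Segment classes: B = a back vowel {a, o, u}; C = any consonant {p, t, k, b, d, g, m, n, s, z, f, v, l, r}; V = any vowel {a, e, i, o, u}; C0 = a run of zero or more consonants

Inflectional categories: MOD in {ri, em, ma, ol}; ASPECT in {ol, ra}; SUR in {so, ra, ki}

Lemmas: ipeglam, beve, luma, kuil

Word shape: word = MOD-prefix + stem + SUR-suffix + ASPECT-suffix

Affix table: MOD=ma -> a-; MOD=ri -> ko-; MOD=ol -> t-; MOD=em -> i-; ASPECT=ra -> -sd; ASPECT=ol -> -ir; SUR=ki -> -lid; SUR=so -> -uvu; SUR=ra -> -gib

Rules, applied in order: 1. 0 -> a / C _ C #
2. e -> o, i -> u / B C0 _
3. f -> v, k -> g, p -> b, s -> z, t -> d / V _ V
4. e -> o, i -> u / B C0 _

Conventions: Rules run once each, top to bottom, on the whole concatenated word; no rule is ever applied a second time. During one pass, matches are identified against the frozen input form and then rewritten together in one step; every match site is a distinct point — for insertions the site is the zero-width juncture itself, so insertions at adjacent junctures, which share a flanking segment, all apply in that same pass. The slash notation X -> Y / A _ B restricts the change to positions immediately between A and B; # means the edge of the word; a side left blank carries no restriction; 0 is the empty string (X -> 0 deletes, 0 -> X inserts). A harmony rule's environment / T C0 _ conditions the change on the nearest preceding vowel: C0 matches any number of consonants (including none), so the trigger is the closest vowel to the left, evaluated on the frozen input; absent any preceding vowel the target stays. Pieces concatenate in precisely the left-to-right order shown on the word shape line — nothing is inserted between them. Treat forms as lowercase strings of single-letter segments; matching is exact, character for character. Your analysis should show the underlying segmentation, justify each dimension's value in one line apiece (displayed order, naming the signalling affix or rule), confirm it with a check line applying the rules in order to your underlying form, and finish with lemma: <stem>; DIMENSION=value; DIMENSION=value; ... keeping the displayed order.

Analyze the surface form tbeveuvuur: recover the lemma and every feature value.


underlying: t-beve-uvu-ir
MOD=ol - signalled by the affix t-
ASPECT=ol - signalled by the affix -ir
SUR=so - signalled by the affix -uvu
check: tbeveuvuir -> tbeveuvuir -> tbeveuvuur -> tbeveuvuur -> tbeveuvuur
lemma: beve; MOD=ol; ASPECT=ol; SUR=so


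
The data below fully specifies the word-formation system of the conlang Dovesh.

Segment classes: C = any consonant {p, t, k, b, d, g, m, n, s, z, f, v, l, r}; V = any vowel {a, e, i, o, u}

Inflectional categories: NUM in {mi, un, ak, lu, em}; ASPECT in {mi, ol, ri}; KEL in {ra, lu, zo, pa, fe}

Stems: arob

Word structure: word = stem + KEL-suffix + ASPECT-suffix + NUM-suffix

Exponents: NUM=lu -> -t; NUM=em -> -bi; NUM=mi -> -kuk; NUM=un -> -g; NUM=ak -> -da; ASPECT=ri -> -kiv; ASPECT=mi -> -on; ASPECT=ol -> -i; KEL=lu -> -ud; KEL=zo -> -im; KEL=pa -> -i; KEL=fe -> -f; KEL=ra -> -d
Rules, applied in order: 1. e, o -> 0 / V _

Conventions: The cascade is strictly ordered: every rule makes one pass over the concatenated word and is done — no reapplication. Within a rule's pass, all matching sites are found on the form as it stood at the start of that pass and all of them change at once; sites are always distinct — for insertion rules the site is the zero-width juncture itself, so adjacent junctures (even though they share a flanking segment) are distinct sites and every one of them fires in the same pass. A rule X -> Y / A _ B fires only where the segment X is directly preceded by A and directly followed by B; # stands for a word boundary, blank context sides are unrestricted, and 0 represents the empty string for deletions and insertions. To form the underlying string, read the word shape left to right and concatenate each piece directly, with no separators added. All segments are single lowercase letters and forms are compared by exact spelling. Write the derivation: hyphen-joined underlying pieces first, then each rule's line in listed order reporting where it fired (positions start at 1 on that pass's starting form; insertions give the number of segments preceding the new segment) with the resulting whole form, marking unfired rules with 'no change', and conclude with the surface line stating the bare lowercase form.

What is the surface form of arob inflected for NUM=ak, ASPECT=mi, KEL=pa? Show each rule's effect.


underlying: arob-i-on-da
1. e, o -> 0 / V _: fires at position(s) 6: arobinda
surface: arobinda


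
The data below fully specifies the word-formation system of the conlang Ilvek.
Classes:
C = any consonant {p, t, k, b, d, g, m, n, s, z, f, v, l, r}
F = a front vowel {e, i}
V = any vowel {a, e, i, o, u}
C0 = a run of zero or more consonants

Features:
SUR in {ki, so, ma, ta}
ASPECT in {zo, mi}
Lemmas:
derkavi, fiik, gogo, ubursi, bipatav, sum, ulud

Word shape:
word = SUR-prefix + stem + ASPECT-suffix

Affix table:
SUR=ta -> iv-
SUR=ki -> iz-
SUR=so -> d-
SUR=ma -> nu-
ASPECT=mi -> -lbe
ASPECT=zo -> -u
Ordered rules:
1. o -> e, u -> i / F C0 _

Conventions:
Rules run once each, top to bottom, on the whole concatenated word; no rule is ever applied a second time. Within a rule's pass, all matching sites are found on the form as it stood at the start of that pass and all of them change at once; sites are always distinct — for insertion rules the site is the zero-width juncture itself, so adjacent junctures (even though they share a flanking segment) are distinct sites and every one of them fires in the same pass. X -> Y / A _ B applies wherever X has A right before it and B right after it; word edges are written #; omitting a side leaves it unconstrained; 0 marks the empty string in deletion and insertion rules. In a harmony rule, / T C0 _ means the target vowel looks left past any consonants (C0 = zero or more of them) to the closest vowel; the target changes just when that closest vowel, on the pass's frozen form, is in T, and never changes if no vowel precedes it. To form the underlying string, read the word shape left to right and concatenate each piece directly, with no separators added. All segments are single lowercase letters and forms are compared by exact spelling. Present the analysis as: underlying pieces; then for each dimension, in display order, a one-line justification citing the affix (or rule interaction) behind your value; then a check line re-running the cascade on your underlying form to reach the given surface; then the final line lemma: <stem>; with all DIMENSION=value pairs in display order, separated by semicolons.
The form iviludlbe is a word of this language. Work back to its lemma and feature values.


underlying: iv-ulud-lbe
SUR=ta - signalled by the affix iv-
ASPECT=mi - signalled by the affix -lbe
check: ivuludlbe -> iviludlbe
lemma: ulud; SUR=ta; ASPECT=mi


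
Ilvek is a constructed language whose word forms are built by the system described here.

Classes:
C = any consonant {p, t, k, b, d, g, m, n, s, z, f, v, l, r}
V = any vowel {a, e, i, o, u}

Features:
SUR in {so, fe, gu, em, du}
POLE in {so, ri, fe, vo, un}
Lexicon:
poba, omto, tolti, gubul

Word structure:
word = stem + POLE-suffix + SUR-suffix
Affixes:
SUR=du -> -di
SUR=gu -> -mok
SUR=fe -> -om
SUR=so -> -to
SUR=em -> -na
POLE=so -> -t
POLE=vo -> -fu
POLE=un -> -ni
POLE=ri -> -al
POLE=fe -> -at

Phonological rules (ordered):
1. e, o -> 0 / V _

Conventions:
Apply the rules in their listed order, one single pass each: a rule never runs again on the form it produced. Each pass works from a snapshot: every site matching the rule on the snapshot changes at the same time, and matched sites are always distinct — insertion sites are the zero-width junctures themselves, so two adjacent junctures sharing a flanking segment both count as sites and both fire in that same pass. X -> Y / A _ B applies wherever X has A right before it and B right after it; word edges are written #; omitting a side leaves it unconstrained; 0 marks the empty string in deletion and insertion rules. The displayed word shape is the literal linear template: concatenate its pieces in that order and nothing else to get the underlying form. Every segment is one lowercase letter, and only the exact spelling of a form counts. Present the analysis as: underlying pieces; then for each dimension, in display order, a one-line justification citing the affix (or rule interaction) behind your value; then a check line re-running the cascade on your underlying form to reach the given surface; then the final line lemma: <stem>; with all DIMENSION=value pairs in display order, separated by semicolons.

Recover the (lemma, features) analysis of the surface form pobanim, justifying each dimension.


underlying: poba-ni-om
SUR=fe - signalled by the affix -om
POLE=un - signalled by the affix -ni
check: pobaniom -> pobanim
lemma: poba; SUR=fe; POLE=un


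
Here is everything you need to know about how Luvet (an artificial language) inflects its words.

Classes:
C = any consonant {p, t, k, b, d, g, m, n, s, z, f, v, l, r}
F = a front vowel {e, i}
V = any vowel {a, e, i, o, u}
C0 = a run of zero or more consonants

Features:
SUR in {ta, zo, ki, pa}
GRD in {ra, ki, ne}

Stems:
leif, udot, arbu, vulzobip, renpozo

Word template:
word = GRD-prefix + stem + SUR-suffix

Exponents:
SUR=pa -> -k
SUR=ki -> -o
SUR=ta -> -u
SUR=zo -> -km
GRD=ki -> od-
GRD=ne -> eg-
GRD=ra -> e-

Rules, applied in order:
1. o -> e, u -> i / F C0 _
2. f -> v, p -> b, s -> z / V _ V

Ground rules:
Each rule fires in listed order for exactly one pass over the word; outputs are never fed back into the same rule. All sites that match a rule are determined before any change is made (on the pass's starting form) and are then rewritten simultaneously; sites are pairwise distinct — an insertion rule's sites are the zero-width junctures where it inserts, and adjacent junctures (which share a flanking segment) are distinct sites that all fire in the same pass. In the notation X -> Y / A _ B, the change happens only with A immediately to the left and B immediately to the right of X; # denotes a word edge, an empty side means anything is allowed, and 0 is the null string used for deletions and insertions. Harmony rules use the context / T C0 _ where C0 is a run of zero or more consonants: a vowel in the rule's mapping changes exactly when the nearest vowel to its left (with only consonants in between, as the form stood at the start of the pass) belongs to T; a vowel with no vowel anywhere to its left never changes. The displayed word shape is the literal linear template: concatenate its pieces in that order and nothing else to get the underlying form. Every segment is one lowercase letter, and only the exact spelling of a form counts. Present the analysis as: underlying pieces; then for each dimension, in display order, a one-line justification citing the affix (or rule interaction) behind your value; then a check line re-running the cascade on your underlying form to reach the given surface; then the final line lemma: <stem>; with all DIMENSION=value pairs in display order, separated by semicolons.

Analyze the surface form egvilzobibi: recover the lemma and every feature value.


underlying: eg-vulzobip-u
SUR=ta - signalled by the affix -u
GRD=ne - signalled by the affix eg-
check: egvulzobipu -> egvilzobipi -> egvilzobibi
lemma: vulzobip; SUR=ta; GRD=ne


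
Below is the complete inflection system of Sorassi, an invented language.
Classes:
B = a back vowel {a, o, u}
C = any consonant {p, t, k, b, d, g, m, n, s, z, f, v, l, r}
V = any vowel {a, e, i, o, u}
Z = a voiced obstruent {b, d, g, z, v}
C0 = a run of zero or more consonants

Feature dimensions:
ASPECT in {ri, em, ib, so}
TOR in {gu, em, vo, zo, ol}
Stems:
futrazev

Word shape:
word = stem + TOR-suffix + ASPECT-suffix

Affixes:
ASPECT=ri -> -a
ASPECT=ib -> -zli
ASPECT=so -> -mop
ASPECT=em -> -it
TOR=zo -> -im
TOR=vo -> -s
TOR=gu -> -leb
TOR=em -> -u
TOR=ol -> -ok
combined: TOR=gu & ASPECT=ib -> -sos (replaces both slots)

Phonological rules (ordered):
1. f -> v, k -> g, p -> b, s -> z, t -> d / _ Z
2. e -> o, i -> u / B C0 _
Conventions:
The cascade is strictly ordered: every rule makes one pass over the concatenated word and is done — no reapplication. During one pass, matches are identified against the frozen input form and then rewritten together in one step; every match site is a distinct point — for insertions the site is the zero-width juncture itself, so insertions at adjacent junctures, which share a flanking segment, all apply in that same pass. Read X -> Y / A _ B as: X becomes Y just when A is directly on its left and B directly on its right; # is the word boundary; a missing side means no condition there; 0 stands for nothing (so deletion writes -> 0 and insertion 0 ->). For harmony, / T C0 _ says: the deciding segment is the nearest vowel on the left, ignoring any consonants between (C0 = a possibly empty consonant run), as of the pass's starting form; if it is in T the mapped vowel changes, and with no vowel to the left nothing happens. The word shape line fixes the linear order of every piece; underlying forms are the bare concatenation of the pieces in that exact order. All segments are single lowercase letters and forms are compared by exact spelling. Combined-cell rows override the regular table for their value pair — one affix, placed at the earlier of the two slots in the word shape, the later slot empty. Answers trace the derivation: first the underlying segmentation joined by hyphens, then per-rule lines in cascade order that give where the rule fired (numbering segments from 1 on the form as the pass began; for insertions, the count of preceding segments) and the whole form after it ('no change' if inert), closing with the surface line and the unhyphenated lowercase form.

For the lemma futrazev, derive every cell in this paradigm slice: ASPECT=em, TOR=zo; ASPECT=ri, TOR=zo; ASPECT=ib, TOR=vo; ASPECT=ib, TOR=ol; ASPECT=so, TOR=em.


cell ASPECT=em, TOR=zo:
underlying: futrazev-im-it
1. f -> v, k -> g, p -> b, s -> z, t -> d / _ Z: no change
2. e -> o, i -> u / B C0 _: fires at position(s) 7: futrazovimit
surface: futrazovimit

cell ASPECT=ri, TOR=zo:
underlying: futrazev-im-a
1. f -> v, k -> g, p -> b, s -> z, t -> d / _ Z: no change
2. e -> o, i -> u / B C0 _: fires at position(s) 7: futrazovima
surface: futrazovima

cell ASPECT=ib, TOR=vo:
underlying: futrazev-s-zli
1. f -> v, k -> g, p -> b, s -> z, t -> d / _ Z: fires at position(s) 9: futrazevzzli
2. e -> o, i -> u / B C0 _: fires at position(s) 7: futrazovzzli
surface: futrazovzzli

cell ASPECT=ib, TOR=ol:
underlying: futrazev-ok-zli
1. f -> v, k -> g, p -> b, s -> z, t -> d / _ Z: fires at position(s) 10: futrazevogzli
2. e -> o, i -> u / B C0 _: fires at position(s) 7, 13: futrazovogzlu
surface: futrazovogzlu

cell ASPECT=so, TOR=em:
underlying: futrazev-u-mop
1. f -> v, k -> g, p -> b, s -> z, t -> d / _ Z: no change
2. e -> o, i -> u / B C0 _: fires at position(s) 7: futrazovumop
surface: futrazovumop


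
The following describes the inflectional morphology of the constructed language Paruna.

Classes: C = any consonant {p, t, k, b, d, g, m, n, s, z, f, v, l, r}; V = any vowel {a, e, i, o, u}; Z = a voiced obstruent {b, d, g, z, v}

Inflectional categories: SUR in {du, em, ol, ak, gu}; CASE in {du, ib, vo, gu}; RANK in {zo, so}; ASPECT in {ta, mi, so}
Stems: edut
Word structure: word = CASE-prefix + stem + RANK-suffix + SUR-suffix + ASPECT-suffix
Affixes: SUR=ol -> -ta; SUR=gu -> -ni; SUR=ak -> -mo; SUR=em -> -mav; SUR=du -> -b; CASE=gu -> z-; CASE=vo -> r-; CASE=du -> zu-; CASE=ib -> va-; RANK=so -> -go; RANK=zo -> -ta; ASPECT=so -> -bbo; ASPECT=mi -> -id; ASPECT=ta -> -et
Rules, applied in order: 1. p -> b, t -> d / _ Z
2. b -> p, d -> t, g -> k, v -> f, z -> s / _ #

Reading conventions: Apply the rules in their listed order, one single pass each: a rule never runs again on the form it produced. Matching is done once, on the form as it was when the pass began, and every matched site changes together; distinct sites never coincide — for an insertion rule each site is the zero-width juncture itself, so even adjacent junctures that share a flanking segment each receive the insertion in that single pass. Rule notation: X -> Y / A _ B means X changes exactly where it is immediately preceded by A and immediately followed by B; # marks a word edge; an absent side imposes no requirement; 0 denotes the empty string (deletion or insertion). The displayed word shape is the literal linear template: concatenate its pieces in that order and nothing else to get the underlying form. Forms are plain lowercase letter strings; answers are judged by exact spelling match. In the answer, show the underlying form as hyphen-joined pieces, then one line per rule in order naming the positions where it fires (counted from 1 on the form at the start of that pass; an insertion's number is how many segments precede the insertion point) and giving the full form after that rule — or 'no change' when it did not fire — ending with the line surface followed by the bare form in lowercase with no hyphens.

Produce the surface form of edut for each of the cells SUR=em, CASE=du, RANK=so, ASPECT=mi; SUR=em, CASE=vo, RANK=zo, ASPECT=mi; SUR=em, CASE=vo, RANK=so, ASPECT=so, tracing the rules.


cell SUR=em, CASE=du, RANK=so, ASPECT=mi:
underlying: zu-edut-go-mav-id
1. p -> b, t -> d / _ Z: fires at position(s) 6: zuedudgomavid
2. b -> p, d -> t, g -> k, v -> f, z -> s / _ #: fires at position(s) 13: zuedudgomavit
surface: zuedudgomavit

cell SUR=em, CASE=vo, RANK=zo, ASPECT=mi:
underlying: r-edut-ta-mav-id
1. p -> b, t -> d / _ Z: no change
2. b -> p, d -> t, g -> k, v -> f, z -> s / _ #: fires at position(s) 12: reduttamavit
surface: reduttamavit

cell SUR=em, CASE=vo, RANK=so, ASPECT=so:
underlying: r-edut-go-mav-bbo
1. p -> b, t -> d / _ Z: fires at position(s) 5: redudgomavbbo
2. b -> p, d -> t, g -> k, v -> f, z -> s / _ #: no change
surface: redudgomavbbo


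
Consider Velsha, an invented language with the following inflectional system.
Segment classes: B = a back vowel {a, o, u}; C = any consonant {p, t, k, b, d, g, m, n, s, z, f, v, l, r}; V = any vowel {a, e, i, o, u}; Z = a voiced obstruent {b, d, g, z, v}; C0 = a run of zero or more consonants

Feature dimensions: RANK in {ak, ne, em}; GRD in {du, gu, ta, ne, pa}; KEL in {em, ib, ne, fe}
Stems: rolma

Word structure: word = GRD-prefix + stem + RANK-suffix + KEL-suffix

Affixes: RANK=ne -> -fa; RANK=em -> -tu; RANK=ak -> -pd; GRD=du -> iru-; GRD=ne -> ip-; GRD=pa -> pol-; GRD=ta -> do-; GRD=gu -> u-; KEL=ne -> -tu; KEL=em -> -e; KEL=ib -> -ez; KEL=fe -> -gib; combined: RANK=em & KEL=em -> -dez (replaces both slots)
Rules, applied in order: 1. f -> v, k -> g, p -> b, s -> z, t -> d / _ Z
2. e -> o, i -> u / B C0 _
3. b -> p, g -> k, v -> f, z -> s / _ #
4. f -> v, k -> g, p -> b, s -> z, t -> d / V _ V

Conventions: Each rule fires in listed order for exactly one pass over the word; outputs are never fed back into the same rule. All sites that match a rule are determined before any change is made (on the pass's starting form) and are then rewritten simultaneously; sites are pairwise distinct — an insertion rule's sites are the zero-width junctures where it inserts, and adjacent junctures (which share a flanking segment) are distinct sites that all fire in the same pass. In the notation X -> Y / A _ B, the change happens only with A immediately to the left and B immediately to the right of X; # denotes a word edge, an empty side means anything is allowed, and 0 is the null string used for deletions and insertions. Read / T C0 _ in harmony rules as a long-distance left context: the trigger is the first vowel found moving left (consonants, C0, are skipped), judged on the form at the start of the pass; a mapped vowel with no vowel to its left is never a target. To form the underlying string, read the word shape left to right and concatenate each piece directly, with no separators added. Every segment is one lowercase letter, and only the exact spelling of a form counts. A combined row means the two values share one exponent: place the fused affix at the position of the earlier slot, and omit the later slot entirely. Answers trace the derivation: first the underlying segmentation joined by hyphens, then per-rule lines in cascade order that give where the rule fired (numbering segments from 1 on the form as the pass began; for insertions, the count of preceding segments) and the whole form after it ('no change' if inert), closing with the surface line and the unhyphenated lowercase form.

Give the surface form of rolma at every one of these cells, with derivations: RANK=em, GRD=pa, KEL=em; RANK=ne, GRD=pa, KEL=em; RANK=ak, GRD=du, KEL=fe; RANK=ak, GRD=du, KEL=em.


cell RANK=em, GRD=pa, KEL=em:
underlying: pol-rolma-dez
1. f -> v, k -> g, p -> b, s -> z, t -> d / _ Z: no change
2. e -> o, i -> u / B C0 _: fires at position(s) 10: polrolmadoz
3. b -> p, g -> k, v -> f, z -> s / _ #: fires at position(s) 11: polrolmados
4. f -> v, k -> g, p -> b, s -> z, t -> d / V _ V: no change
surface: polrolmados

cell RANK=ne, GRD=pa, KEL=em:
underlying: pol-rolma-fa-e
1. f -> v, k -> g, p -> b, s -> z, t -> d / _ Z: no change
2. e -> o, i -> u / B C0 _: fires at position(s) 11: polrolmafao
3. b -> p, g -> k, v -> f, z -> s / _ #: no change
4. f -> v, k -> g, p -> b, s -> z, t -> d / V _ V: fires at position(s) 9: polrolmavao
surface: polrolmavao

cell RANK=ak, GRD=du, KEL=fe:
underlying: iru-rolma-pd-gib
1. f -> v, k -> g, p -> b, s -> z, t -> d / _ Z: fires at position(s) 9: irurolmabdgib
2. e -> o, i -> u / B C0 _: fires at position(s) 12: irurolmabdgub
3. b -> p, g -> k, v -> f, z -> s / _ #: fires at position(s) 13: irurolmabdgup
4. f -> v, k -> g, p -> b, s -> z, t -> d / V _ V: no change
surface: irurolmabdgup

cell RANK=ak, GRD=du, KEL=em:
underlying: iru-rolma-pd-e
1. f -> v, k -> g, p -> b, s -> z, t -> d / _ Z: fires at position(s) 9: irurolmabde
2. e -> o, i -> u / B C0 _: fires at position(s) 11: irurolmabdo
3. b -> p, g -> k, v -> f, z -> s / _ #: no change
4. f -> v, k -> g, p -> b, s -> z, t -> d / V _ V: no change
surface: irurolmabdo
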